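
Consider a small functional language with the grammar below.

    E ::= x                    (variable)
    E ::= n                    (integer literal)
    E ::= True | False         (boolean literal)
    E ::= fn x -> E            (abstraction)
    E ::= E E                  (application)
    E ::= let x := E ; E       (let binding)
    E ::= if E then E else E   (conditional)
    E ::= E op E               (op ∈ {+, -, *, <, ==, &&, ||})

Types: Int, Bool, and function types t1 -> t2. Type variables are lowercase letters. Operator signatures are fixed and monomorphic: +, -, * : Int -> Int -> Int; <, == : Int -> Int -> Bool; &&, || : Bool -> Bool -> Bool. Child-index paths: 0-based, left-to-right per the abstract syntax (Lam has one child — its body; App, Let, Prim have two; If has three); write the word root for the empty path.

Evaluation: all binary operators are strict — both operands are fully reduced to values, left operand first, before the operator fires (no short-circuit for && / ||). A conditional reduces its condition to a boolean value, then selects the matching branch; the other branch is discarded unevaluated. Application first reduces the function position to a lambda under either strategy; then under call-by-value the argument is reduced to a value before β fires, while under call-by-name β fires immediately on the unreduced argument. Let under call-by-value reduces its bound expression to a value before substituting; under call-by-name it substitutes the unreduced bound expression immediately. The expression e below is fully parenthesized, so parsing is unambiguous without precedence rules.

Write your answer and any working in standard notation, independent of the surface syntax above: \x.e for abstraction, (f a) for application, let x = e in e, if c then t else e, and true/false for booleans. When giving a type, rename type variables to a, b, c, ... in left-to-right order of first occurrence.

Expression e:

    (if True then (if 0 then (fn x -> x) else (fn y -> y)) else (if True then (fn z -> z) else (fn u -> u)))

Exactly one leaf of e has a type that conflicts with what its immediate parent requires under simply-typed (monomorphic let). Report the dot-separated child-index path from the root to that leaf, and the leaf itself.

Answer: 1.0 : 0

Derivation:
  unify Bool ~ Bool
  unify Int ~ Bool
  FAIL: mismatch Int ~ Bool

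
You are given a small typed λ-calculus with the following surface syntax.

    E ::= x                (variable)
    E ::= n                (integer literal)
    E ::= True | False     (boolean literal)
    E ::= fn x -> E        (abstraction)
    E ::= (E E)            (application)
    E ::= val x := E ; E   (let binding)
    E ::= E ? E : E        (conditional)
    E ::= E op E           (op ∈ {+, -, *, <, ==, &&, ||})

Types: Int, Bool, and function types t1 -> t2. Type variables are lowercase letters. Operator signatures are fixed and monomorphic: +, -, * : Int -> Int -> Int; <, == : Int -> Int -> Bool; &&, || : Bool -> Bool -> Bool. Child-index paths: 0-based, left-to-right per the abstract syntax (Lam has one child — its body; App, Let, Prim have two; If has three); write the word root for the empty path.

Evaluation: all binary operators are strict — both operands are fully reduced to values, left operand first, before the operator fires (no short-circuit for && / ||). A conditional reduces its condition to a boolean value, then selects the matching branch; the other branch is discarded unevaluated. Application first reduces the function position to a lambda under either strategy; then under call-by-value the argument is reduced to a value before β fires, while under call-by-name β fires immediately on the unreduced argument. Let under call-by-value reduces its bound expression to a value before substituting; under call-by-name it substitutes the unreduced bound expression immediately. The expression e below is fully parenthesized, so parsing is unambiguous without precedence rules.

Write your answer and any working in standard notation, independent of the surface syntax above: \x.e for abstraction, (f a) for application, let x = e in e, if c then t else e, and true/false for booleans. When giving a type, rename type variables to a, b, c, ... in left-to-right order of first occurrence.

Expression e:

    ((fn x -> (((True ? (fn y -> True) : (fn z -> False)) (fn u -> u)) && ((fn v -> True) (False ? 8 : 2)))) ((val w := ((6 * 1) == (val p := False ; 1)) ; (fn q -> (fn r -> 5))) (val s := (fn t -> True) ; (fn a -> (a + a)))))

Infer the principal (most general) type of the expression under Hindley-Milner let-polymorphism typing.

Answer: Bool

Trace:
  unify Bool ~ Bool
\y._ : b -> Bool
\z._ : c -> Bool
  unify b -> Bool ~ c -> Bool
  unify b ~ c
  unify Bool ~ Bool
u : d
\u._ : d -> d
  unify c -> Bool ~ (d -> d) -> e
  unify c ~ d -> d
  unify Bool ~ e
_ _ : Bool
  unify Bool ~ Bool
\v._ : f -> Bool
  unify Bool ~ Bool
  unify Int ~ Int
  unify f -> Bool ~ Int -> g
  unify f ~ Int
  unify Bool ~ g
_ _ : Bool
  unify Bool ~ Bool
\x._ : a -> Bool
  unify Int ~ Int
  unify Int ~ Int
  unify Int ~ Int
let p : Bool
  unify Int ~ Int
let w : Bool
\r._ : i -> Int
\q._ : h -> i -> Int
\t._ : j -> Bool
let s : forall. j -> Bool
a : k
  unify k ~ Int
a : Int
  unify Int ~ Int
\a._ : Int -> Int
  unify h -> i -> Int ~ (Int -> Int) -> l
  unify h ~ Int -> Int
  unify i -> Int ~ l
_ _ : i -> Int
  unify a -> Bool ~ (i -> Int) -> m
  unify a ~ i -> Int
  unify Bool ~ m
_ _ : Bool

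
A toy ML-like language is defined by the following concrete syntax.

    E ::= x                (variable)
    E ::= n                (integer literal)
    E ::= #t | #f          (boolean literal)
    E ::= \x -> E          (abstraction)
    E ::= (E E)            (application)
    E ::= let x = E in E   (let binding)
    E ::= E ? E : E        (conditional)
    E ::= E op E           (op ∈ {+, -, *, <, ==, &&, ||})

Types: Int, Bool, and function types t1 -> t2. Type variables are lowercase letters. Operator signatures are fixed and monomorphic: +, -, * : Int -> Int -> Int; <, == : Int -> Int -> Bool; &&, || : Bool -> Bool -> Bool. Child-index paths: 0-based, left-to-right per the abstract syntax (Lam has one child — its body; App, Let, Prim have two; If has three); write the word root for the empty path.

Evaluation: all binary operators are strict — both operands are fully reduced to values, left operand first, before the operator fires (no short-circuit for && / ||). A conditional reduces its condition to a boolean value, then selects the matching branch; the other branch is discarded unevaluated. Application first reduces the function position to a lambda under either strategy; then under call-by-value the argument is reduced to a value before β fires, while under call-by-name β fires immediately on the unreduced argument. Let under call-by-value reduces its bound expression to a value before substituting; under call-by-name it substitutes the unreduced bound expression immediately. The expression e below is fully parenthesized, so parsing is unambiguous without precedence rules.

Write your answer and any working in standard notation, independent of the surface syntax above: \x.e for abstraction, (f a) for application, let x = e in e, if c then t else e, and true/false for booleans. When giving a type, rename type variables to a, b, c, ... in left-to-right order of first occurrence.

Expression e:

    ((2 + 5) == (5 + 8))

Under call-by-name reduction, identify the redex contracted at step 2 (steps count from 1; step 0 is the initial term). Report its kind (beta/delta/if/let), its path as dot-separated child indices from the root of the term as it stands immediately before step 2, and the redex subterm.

Answer: delta at 1 : (5 + 8)

Working:
step 0: ((2 + 5) == (5 + 8))
step 1: [delta@0] (7 == (5 + 8))
step 2: [delta@1] (7 == 13)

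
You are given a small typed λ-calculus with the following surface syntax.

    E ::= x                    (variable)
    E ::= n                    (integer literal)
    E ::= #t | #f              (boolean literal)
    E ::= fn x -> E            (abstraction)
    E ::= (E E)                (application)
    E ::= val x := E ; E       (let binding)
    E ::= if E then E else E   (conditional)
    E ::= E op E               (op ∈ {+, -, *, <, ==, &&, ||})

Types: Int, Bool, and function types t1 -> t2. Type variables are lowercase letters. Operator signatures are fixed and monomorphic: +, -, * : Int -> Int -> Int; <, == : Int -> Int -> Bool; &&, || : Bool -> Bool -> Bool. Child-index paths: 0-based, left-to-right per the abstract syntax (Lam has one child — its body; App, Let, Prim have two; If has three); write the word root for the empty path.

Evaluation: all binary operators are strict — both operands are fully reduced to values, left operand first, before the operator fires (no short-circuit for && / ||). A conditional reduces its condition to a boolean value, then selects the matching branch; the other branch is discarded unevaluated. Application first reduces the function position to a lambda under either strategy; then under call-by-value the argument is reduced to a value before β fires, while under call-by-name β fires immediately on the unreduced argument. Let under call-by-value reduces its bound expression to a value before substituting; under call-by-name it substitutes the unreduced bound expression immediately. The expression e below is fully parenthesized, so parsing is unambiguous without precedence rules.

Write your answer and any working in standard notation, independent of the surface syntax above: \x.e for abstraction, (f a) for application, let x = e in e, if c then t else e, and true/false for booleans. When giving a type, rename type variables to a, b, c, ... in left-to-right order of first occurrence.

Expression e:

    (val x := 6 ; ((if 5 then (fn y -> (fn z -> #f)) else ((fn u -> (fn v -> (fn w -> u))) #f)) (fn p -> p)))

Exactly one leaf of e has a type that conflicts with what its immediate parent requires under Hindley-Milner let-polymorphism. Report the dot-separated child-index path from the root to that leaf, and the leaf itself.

Answer: 1.0.0 : 5

Trace:
let x : Int
  unify Int ~ Bool
  FAIL: mismatch Int ~ Bool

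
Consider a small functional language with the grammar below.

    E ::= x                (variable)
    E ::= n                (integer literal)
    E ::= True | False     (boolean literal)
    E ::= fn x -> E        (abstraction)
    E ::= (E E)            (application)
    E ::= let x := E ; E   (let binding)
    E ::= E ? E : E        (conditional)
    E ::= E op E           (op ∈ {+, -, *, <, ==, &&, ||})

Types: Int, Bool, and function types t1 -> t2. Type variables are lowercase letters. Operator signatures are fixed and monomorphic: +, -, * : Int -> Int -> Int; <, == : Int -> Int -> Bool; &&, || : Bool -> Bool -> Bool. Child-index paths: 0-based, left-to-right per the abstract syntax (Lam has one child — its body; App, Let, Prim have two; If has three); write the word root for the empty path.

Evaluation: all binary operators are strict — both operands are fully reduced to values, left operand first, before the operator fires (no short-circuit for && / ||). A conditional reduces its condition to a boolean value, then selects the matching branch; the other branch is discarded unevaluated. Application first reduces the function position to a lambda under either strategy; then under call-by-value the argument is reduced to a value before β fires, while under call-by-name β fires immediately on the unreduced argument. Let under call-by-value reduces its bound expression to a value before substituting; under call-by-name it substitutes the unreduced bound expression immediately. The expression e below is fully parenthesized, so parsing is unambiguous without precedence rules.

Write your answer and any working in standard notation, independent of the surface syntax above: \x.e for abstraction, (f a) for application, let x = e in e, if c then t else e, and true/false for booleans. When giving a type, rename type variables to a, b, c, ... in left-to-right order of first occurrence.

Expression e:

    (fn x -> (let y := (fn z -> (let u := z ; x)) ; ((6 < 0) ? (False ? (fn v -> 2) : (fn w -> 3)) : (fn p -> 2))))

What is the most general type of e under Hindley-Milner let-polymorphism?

Answer: a -> b -> Int

Working:
z : b
let u : b
x : a
\z._ : b -> a
let y : forall. b -> a
  unify Int ~ Int
  unify Int ~ Int
  unify Bool ~ Bool
  unify Bool ~ Bool
\v._ : c -> Int
\w._ : d -> Int
  unify c -> Int ~ d -> Int
  unify c ~ d
  unify Int ~ Int
\p._ : e -> Int
  unify d -> Int ~ e -> Int
  unify d ~ e
  unify Int ~ Int
\x._ : a -> e -> Int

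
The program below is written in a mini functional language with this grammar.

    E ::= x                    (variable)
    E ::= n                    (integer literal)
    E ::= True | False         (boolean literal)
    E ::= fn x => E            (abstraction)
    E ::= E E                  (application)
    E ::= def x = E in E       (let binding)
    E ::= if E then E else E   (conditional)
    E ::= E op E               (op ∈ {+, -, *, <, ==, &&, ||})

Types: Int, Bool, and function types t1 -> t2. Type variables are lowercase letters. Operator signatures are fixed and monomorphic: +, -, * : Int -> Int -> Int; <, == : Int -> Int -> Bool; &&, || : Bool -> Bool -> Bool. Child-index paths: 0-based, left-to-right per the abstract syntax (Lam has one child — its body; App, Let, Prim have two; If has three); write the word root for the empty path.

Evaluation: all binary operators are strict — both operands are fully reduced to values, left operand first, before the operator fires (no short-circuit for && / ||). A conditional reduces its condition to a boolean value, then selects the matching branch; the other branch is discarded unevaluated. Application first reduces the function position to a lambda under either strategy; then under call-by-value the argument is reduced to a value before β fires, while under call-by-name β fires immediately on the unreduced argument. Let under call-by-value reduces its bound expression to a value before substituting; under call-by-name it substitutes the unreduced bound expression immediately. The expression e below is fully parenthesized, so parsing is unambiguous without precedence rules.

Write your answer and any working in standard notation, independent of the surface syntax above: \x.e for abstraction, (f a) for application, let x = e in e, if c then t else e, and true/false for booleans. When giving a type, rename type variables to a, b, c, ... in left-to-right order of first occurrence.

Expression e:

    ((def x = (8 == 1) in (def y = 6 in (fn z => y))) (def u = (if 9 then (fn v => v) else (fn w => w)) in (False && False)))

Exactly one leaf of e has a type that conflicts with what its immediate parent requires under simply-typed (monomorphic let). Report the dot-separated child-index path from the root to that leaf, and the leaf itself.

Answer: 1.0.0 : 9

Derivation:
  unify Int ~ Int
  unify Int ~ Int
let x : Bool
let y : Int
y : Int
\z._ : a -> Int
  unify Int ~ Bool
  FAIL: mismatch Int ~ Bool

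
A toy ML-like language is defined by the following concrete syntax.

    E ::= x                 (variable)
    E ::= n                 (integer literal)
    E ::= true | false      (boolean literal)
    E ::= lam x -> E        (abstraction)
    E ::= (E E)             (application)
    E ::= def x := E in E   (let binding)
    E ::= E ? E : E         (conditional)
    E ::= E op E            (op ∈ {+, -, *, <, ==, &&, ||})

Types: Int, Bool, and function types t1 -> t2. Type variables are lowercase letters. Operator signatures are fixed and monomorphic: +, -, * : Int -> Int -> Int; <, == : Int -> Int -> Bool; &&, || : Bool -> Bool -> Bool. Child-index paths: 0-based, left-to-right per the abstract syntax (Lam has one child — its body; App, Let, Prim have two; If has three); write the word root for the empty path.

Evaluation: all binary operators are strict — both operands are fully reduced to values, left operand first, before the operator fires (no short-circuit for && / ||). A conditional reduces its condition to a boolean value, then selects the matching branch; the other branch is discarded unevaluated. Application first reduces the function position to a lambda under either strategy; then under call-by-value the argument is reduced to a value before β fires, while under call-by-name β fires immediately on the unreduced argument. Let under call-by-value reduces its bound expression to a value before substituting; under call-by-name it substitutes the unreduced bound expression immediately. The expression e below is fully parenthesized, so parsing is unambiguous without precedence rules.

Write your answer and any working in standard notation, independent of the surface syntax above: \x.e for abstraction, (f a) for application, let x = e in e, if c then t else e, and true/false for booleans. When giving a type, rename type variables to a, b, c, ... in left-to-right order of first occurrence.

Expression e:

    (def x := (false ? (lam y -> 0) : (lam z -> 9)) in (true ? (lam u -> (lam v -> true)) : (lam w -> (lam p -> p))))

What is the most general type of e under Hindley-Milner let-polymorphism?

Answer: a -> Bool -> Bool

Working:
  unify Bool ~ Bool
\y._ : a -> Int
\z._ : b -> Int
  unify a -> Int ~ b -> Int
  unify a ~ b
  unify Int ~ Int
let x : forall. b -> Int
  unify Bool ~ Bool
\v._ : d -> Bool
\u._ : c -> d -> Bool
p : f
\p._ : f -> f
\w._ : e -> f -> f
  unify c -> d -> Bool ~ e -> f -> f
  unify c ~ e
  unify d -> Bool ~ f -> f
  unify d ~ f
  unify Bool ~ f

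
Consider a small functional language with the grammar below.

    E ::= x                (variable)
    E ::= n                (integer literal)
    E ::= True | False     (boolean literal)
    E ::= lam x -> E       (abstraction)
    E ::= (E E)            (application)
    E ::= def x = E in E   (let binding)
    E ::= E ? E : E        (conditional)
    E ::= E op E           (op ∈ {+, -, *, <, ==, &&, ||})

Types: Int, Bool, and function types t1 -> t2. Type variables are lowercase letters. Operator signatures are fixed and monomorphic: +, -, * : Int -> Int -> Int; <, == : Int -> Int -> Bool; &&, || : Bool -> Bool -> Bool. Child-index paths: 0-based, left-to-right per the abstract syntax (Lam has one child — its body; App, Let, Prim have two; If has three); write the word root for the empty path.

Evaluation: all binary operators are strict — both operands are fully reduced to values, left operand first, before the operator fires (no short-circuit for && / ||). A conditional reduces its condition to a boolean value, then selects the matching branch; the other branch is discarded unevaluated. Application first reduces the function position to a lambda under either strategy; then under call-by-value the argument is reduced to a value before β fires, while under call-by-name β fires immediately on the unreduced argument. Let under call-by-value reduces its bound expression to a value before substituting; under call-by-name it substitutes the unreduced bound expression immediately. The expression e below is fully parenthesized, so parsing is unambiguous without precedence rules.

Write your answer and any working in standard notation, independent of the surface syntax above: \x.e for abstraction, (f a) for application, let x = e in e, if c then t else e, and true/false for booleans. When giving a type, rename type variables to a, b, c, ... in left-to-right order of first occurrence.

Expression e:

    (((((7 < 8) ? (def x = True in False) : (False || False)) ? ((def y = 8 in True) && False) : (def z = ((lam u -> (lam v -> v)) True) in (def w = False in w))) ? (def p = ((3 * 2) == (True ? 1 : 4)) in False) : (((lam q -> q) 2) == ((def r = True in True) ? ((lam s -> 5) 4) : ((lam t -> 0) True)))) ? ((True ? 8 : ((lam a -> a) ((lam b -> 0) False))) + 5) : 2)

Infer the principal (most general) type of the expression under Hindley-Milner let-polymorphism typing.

Answer: Int

Working:
  unify Int ~ Int
  unify Int ~ Int
  unify Bool ~ Bool
let x : Bool
  unify Bool ~ Bool
  unify Bool ~ Bool
  unify Bool ~ Bool
  unify Bool ~ Bool
let y : Int
  unify Bool ~ Bool
  unify Bool ~ Bool
v : b
\v._ : b -> b
\u._ : a -> b -> b
  unify a -> b -> b ~ Bool -> c
  unify a ~ Bool
  unify b -> b ~ c
_ _ : b -> b
let z : forall. b -> b
let w : Bool
w : Bool
  unify Bool ~ Bool
  unify Bool ~ Bool
  unify Int ~ Int
  unify Int ~ Int
  unify Int ~ Int
  unify Bool ~ Bool
  unify Int ~ Int
  unify Int ~ Int
let p : Bool
q : d
\q._ : d -> d
  unify d -> d ~ Int -> e
  unify d ~ Int
  unify Int ~ e
_ _ : Int
  unify Int ~ Int
let r : Bool
  unify Bool ~ Bool
\s._ : f -> Int
  unify f -> Int ~ Int -> g
  unify f ~ Int
  unify Int ~ g
_ _ : Int
\t._ : h -> Int
  unify h -> Int ~ Bool -> i
  unify h ~ Bool
  unify Int ~ i
_ _ : Int
  unify Int ~ Int
  unify Int ~ Int
  unify Bool ~ Bool
  unify Bool ~ Bool
  unify Bool ~ Bool
a : j
\a._ : j -> j
\b._ : k -> Int
  unify k -> Int ~ Bool -> l
  unify k ~ Bool
  unify Int ~ l
_ _ : Int
  unify j -> j ~ Int -> m
  unify j ~ Int
  unify Int ~ m
_ _ : Int
  unify Int ~ Int
  unify Int ~ Int
  unify Int ~ Int
  unify Int ~ Int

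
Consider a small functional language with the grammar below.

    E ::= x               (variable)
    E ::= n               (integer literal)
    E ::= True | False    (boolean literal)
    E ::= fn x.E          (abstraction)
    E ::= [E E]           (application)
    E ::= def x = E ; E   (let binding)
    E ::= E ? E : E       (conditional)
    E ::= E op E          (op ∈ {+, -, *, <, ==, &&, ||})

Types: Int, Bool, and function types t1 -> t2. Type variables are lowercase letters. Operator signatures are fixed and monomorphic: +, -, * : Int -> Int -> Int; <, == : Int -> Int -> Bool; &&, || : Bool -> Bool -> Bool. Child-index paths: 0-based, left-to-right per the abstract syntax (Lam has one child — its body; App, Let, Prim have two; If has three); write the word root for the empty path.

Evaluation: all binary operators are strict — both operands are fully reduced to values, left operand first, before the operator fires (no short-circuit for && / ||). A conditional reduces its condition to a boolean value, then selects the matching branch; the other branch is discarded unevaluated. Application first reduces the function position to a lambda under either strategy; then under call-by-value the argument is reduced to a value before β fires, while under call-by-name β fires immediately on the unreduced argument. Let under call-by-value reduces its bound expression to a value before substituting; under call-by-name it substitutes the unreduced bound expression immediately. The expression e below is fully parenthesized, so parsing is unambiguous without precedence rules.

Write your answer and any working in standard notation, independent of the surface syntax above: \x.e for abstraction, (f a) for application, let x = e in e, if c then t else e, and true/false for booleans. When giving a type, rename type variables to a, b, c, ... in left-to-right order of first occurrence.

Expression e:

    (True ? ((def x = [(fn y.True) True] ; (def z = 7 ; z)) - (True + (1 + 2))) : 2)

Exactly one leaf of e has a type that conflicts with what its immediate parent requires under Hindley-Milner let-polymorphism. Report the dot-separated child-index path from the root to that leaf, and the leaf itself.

Trace:
  unify Bool ~ Bool
\y._ : a -> Bool
  unify a -> Bool ~ Bool -> b
  unify a ~ Bool
  unify Bool ~ b
_ _ : Bool
let x : Bool
let z : Int
z : Int
  unify Int ~ Int
  unify Bool ~ Int
  FAIL: mismatch Bool ~ Int

Answer: 1.1.0 : true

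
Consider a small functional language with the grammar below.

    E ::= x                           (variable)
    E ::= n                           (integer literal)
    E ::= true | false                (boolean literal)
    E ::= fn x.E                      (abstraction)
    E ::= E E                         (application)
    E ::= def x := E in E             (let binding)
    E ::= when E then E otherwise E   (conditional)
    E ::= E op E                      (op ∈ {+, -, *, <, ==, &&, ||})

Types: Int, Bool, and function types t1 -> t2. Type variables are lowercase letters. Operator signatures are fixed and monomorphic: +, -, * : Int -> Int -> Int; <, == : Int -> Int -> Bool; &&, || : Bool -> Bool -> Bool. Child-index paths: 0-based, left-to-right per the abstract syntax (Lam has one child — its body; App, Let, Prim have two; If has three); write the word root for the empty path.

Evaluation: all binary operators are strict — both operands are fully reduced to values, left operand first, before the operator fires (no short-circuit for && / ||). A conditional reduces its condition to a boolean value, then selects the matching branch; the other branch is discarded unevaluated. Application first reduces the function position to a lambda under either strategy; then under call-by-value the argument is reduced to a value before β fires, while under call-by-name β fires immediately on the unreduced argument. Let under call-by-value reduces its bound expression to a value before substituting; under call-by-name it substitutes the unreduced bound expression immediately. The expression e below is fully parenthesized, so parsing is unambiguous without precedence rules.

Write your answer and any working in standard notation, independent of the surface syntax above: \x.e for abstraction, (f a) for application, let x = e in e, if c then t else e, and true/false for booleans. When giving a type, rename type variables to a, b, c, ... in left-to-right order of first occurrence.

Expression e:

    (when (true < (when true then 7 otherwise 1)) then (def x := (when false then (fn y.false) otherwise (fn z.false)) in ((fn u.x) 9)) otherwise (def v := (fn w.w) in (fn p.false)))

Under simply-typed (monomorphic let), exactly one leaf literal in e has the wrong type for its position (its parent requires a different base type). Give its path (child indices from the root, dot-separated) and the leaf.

Answer: 0.0 : true

Derivation:
  unify Bool ~ Int
  FAIL: mismatch Bool ~ Int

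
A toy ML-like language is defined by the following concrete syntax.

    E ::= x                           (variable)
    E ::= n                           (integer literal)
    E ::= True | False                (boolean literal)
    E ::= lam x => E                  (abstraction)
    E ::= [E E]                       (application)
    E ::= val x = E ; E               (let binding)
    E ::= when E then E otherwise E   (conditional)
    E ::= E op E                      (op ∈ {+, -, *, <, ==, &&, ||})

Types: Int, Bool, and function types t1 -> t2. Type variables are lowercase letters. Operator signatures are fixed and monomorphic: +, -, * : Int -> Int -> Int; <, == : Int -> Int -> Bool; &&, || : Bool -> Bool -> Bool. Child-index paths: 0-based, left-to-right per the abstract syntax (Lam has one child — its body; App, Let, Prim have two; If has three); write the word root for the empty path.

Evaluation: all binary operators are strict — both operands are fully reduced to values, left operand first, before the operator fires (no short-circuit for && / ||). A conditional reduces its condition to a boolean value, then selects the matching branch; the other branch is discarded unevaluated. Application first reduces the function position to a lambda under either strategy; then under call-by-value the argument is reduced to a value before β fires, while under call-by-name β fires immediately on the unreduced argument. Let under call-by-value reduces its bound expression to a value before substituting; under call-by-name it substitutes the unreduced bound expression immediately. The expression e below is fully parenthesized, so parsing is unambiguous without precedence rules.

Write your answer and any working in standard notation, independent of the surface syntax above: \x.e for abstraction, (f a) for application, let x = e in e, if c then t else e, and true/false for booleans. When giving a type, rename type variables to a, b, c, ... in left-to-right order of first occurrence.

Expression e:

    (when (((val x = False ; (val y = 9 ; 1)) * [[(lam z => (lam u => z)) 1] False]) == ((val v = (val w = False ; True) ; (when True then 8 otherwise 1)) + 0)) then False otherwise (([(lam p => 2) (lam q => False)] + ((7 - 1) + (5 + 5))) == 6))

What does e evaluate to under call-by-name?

Derivation:
step 0: (if (((let x = false in (let y = 9 in 1)) * (((\z.(\u.z)) 1) false)) == ((let v = (let w = false in true) in (if true then 8 else 1)) + 0)) then false else ((((\p.2) (\q.false)) + ((7 - 1) + (5 + 5))) == 6))
step 1: [let@0.0.0] (if (((let y = 9 in 1) * (((\z.(\u.z)) 1) false)) == ((let v = (let w = false in true) in (if true then 8 else 1)) + 0)) then false else ((((\p.2) (\q.false)) + ((7 - 1) + (5 + 5))) == 6))
step 2: [let@0.0.0] (if ((1 * (((\z.(\u.z)) 1) false)) == ((let v = (let w = false in true) in (if true then 8 else 1)) + 0)) then false else ((((\p.2) (\q.false)) + ((7 - 1) + (5 + 5))) == 6))
step 3: [beta@0.0.1.0] (if ((1 * ((\u.1) false)) == ((let v = (let w = false in true) in (if true then 8 else 1)) + 0)) then false else ((((\p.2) (\q.false)) + ((7 - 1) + (5 + 5))) == 6))
step 4: [beta@0.0.1] (if ((1 * 1) == ((let v = (let w = false in true) in (if true then 8 else 1)) + 0)) then false else ((((\p.2) (\q.false)) + ((7 - 1) + (5 + 5))) == 6))
step 5: [delta@0.0] (if (1 == ((let v = (let w = false in true) in (if true then 8 else 1)) + 0)) then false else ((((\p.2) (\q.false)) + ((7 - 1) + (5 + 5))) == 6))
step 6: [let@0.1.0] (if (1 == ((if true then 8 else 1) + 0)) then false else ((((\p.2) (\q.false)) + ((7 - 1) + (5 + 5))) == 6))
step 7: [if@0.1.0] (if (1 == (8 + 0)) then false else ((((\p.2) (\q.false)) + ((7 - 1) + (5 + 5))) == 6))
step 8: [delta@0.1] (if (1 == 8) then false else ((((\p.2) (\q.false)) + ((7 - 1) + (5 + 5))) == 6))
step 9: [delta@0] (if false then false else ((((\p.2) (\q.false)) + ((7 - 1) + (5 + 5))) == 6))
step 10: [if@root] ((((\p.2) (\q.false)) + ((7 - 1) + (5 + 5))) == 6)
step 11: [beta@0.0] ((2 + ((7 - 1) + (5 + 5))) == 6)
step 12: [delta@0.1.0] ((2 + (6 + (5 + 5))) == 6)
step 13: [delta@0.1.1] ((2 + (6 + 10)) == 6)
step 14: [delta@0.1] ((2 + 16) == 6)
step 15: [delta@0] (18 == 6)
step 16: [delta@root] false

Answer: false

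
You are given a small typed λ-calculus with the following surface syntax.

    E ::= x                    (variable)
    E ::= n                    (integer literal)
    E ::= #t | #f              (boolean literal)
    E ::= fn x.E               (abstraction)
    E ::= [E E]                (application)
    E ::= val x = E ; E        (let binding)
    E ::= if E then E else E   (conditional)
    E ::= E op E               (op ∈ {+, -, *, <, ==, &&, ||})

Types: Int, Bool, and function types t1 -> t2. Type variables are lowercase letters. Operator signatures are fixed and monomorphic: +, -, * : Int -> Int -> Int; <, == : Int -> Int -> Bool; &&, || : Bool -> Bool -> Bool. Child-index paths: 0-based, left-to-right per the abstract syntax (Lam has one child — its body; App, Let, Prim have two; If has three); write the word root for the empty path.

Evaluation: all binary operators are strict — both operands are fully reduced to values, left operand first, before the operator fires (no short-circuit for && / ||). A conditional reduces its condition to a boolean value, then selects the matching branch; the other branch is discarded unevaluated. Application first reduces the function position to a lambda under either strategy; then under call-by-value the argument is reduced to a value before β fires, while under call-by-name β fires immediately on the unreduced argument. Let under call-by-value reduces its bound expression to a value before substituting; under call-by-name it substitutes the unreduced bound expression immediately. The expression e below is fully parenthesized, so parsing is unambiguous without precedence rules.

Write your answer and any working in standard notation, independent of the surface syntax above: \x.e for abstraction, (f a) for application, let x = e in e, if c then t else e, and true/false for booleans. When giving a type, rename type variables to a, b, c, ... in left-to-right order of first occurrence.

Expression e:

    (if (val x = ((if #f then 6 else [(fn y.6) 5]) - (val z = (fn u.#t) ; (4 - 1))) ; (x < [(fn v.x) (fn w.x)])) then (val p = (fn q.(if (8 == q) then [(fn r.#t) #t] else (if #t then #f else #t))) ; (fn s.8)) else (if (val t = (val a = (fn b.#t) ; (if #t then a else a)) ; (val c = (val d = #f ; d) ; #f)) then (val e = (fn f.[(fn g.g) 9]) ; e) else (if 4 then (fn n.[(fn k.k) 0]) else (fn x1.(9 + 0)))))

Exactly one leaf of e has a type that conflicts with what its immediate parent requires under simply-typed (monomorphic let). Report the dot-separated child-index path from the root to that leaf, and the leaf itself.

Answer: 2.2.0 : 4

Derivation:
  unify Bool ~ Bool
\y._ : a -> Int
  unify a -> Int ~ Int -> b
  unify a ~ Int
  unify Int ~ b
_ _ : Int
  unify Int ~ Int
  unify Int ~ Int
\u._ : c -> Bool
let z : c -> Bool
  unify Int ~ Int
  unify Int ~ Int
  unify Int ~ Int
let x : Int
x : Int
  unify Int ~ Int
x : Int
\v._ : d -> Int
x : Int
\w._ : e -> Int
  unify d -> Int ~ (e -> Int) -> f
  unify d ~ e -> Int
  unify Int ~ f
_ _ : Int
  unify Int ~ Int
  unify Bool ~ Bool
  unify Int ~ Int
q : g
  unify g ~ Int
  unify Bool ~ Bool
\r._ : h -> Bool
  unify h -> Bool ~ Bool -> i
  unify h ~ Bool
  unify Bool ~ i
_ _ : Bool
  unify Bool ~ Bool
  unify Bool ~ Bool
  unify Bool ~ Bool
\q._ : Int -> Bool
let p : Int -> Bool
\s._ : j -> Int
\b._ : k -> Bool
let a : k -> Bool
  unify Bool ~ Bool
a : k -> Bool
a : k -> Bool
  unify k -> Bool ~ k -> Bool
  unify k ~ k
  unify Bool ~ Bool
let t : k -> Bool
let d : Bool
d : Bool
let c : Bool
  unify Bool ~ Bool
g : m
\g._ : m -> m
  unify m -> m ~ Int -> n
  unify m ~ Int
  unify Int ~ n
_ _ : Int
\f._ : l -> Int
let e : l -> Int
e : l -> Int
  unify Int ~ Bool
  FAIL: mismatch Int ~ Bool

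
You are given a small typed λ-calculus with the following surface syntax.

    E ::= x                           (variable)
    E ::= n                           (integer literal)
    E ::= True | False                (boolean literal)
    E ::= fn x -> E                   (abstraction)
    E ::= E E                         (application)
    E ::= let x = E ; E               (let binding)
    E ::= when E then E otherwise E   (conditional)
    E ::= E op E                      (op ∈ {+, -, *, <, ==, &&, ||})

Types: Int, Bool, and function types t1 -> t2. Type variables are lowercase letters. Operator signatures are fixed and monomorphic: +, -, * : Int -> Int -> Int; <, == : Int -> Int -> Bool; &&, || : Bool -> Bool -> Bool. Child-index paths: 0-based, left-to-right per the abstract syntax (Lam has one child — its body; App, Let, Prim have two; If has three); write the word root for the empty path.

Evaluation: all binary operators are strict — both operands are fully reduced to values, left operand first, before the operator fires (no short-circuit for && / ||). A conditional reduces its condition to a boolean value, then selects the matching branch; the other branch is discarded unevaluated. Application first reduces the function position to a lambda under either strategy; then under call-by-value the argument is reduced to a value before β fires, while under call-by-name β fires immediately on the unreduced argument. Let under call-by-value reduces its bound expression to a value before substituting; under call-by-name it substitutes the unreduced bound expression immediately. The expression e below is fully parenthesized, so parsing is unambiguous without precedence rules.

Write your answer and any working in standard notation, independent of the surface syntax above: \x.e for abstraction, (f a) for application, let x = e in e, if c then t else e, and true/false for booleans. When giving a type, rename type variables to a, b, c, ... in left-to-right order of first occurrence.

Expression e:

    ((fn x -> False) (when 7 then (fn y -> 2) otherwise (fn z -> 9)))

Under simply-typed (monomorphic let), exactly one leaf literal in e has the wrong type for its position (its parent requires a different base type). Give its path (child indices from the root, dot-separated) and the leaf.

Derivation:
\x._ : a -> Bool
  unify Int ~ Bool
  FAIL: mismatch Int ~ Bool

Answer: 1.0 : 7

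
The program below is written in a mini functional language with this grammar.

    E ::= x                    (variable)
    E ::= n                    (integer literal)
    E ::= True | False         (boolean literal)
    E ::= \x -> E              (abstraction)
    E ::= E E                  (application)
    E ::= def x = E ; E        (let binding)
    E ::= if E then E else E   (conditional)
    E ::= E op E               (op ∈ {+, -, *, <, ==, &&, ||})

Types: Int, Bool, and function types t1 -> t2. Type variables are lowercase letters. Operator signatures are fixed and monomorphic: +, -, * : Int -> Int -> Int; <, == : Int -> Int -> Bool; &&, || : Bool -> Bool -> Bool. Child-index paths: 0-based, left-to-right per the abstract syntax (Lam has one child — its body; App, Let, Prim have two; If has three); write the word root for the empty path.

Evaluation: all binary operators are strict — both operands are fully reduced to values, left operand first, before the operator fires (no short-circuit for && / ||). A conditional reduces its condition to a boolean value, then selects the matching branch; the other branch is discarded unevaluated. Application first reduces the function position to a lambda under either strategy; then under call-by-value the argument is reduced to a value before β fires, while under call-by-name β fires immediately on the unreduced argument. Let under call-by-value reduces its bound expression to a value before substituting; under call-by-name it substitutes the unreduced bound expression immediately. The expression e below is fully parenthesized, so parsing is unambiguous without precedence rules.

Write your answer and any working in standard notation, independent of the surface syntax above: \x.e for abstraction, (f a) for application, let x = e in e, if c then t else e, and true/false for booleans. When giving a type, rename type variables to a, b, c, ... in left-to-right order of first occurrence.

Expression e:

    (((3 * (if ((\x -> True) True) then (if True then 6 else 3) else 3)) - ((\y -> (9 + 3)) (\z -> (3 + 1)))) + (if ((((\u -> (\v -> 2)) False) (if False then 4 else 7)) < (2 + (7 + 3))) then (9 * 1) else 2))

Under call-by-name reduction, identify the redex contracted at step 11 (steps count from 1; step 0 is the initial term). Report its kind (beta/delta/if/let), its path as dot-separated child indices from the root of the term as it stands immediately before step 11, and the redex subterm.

Answer: delta at 1.0.1 : (2 + 10)

Derivation:
step 0: (((3 * (if ((\x.true) true) then (if true then 6 else 3) else 3)) - ((\y.(9 + 3)) (\z.(3 + 1)))) + (if ((((\u.(\v.2)) false) (if false then 4 else 7)) < (2 + (7 + 3))) then (9 * 1) else 2))
step 1: [beta@0.0.1.0] (((3 * (if true then (if true then 6 else 3) else 3)) - ((\y.(9 + 3)) (\z.(3 + 1)))) + (if ((((\u.(\v.2)) false) (if false then 4 else 7)) < (2 + (7 + 3))) then (9 * 1) else 2))
step 2: [if@0.0.1] (((3 * (if true then 6 else 3)) - ((\y.(9 + 3)) (\z.(3 + 1)))) + (if ((((\u.(\v.2)) false) (if false then 4 else 7)) < (2 + (7 + 3))) then (9 * 1) else 2))
step 3: [if@0.0.1] (((3 * 6) - ((\y.(9 + 3)) (\z.(3 + 1)))) + (if ((((\u.(\v.2)) false) (if false then 4 else 7)) < (2 + (7 + 3))) then (9 * 1) else 2))
step 4: [delta@0.0] ((18 - ((\y.(9 + 3)) (\z.(3 + 1)))) + (if ((((\u.(\v.2)) false) (if false then 4 else 7)) < (2 + (7 + 3))) then (9 * 1) else 2))
step 5: [beta@0.1] ((18 - (9 + 3)) + (if ((((\u.(\v.2)) false) (if false then 4 else 7)) < (2 + (7 + 3))) then (9 * 1) else 2))
step 6: [delta@0.1] ((18 - 12) + (if ((((\u.(\v.2)) false) (if false then 4 else 7)) < (2 + (7 + 3))) then (9 * 1) else 2))
step 7: [delta@0] (6 + (if ((((\u.(\v.2)) false) (if false then 4 else 7)) < (2 + (7 + 3))) then (9 * 1) else 2))
step 8: [beta@1.0.0.0] (6 + (if (((\v.2) (if false then 4 else 7)) < (2 + (7 + 3))) then (9 * 1) else 2))
step 9: [beta@1.0.0] (6 + (if (2 < (2 + (7 + 3))) then (9 * 1) else 2))
step 10: [delta@1.0.1.1] (6 + (if (2 < (2 + 10)) then (9 * 1) else 2))
step 11: [delta@1.0.1] (6 + (if (2 < 12) then (9 * 1) else 2))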